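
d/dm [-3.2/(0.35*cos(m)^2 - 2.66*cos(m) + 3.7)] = (8.512 - 2.24*cos(m))*sin(m)/(0.35*cos(m)^2 - 2.66*cos(m) + 3.7)^2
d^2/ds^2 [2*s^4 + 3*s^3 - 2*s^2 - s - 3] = 24*s^2 + 18*s - 4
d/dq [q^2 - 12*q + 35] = 2*q - 12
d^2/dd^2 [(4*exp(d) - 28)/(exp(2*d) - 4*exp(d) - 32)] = 4*(exp(4*d) - 24*exp(3*d) + 276*exp(2*d) - 1136*exp(d) + 1920)*exp(d)/(exp(6*d) - 12*exp(5*d) - 48*exp(4*d) + 704*exp(3*d) + 1536*exp(2*d) - 12288*exp(d) - 32768)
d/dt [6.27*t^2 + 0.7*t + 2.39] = 12.54*t + 0.7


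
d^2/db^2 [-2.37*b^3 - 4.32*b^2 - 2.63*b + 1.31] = -14.22*b - 8.64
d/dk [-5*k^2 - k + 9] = -10*k - 1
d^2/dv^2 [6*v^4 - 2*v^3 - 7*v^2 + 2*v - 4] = 72*v^2 - 12*v - 14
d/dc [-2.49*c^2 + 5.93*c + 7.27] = 5.93 - 4.98*c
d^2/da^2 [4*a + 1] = 0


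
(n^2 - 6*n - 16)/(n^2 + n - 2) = (n - 8)/(n - 1)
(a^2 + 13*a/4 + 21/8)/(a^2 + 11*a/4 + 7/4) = (a + 3/2)/(a + 1)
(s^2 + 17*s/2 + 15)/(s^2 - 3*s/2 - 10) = (s + 6)/(s - 4)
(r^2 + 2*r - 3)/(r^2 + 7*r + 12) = (r - 1)/(r + 4)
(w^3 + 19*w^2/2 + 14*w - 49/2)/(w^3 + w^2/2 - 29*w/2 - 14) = (w^2 + 6*w - 7)/(w^2 - 3*w - 4)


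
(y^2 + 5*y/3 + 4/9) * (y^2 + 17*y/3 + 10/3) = y^4 + 22*y^3/3 + 119*y^2/9 + 218*y/27 + 40/27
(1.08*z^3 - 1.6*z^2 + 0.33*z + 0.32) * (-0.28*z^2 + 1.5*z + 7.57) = -0.3024*z^5 + 2.068*z^4 + 5.6832*z^3 - 11.7066*z^2 + 2.9781*z + 2.4224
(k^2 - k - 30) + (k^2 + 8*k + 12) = 2*k^2 + 7*k - 18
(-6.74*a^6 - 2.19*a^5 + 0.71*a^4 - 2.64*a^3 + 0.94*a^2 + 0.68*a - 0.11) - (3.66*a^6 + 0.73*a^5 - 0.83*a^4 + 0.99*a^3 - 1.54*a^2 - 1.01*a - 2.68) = -10.4*a^6 - 2.92*a^5 + 1.54*a^4 - 3.63*a^3 + 2.48*a^2 + 1.69*a + 2.57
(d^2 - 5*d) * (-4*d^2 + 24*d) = -4*d^4 + 44*d^3 - 120*d^2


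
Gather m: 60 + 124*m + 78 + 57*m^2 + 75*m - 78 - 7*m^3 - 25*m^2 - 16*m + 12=-7*m^3 + 32*m^2 + 183*m + 72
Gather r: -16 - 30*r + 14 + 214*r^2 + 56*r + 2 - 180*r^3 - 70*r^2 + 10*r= -180*r^3 + 144*r^2 + 36*r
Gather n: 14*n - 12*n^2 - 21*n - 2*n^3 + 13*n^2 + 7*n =-2*n^3 + n^2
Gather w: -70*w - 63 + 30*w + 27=-40*w - 36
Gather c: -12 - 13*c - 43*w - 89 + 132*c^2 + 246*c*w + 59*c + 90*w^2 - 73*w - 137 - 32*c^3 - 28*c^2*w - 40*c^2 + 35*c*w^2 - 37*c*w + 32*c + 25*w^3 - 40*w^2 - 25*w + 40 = -32*c^3 + c^2*(92 - 28*w) + c*(35*w^2 + 209*w + 78) + 25*w^3 + 50*w^2 - 141*w - 198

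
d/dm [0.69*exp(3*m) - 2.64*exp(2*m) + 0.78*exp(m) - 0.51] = (2.07*exp(2*m) - 5.28*exp(m) + 0.78)*exp(m)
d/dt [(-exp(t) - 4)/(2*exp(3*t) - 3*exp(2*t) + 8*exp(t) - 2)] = (4*exp(3*t) + 21*exp(2*t) - 24*exp(t) + 34)*exp(t)/(4*exp(6*t) - 12*exp(5*t) + 41*exp(4*t) - 56*exp(3*t) + 76*exp(2*t) - 32*exp(t) + 4)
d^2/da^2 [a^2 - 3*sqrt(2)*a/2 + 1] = 2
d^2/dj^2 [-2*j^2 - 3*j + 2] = -4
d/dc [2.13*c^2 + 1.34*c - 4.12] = 4.26*c + 1.34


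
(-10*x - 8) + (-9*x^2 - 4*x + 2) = -9*x^2 - 14*x - 6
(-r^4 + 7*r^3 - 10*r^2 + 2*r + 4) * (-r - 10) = r^5 + 3*r^4 - 60*r^3 + 98*r^2 - 24*r - 40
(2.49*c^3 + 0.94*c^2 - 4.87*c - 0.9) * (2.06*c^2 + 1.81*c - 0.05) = 5.1294*c^5 + 6.4433*c^4 - 8.4553*c^3 - 10.7157*c^2 - 1.3855*c + 0.045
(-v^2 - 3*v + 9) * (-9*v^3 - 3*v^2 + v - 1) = 9*v^5 + 30*v^4 - 73*v^3 - 29*v^2 + 12*v - 9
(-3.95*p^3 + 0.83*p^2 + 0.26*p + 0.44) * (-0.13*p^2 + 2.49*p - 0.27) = 0.5135*p^5 - 9.9434*p^4 + 3.0994*p^3 + 0.3661*p^2 + 1.0254*p - 0.1188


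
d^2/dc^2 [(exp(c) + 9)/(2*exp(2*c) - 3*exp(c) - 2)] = (4*exp(4*c) + 150*exp(3*c) - 138*exp(2*c) + 219*exp(c) - 50)*exp(c)/(8*exp(6*c) - 36*exp(5*c) + 30*exp(4*c) + 45*exp(3*c) - 30*exp(2*c) - 36*exp(c) - 8)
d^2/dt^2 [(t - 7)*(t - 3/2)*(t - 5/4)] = 6*t - 39/2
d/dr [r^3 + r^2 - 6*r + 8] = 3*r^2 + 2*r - 6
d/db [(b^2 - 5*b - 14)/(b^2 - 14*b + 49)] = -9/(b^2 - 14*b + 49)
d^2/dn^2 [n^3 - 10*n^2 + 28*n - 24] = 6*n - 20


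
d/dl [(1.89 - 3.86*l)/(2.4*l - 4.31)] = (29.04144*l - 52.153586)/(2.4*l - 4.31)^3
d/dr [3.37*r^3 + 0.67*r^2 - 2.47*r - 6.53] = 10.11*r^2 + 1.34*r - 2.47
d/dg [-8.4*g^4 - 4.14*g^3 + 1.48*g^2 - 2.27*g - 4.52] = -33.6*g^3 - 12.42*g^2 + 2.96*g - 2.27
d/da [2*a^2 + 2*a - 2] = 4*a + 2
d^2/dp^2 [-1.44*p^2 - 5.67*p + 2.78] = -2.88000000000000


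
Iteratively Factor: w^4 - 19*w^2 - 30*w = (w - 5)*(w^3 + 5*w^2 + 6*w) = (w - 5)*(w + 3)*(w^2 + 2*w) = w*(w - 5)*(w + 3)*(w + 2)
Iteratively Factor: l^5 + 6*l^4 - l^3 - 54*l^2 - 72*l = (l)*(l^4 + 6*l^3 - l^2 - 54*l - 72) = l*(l + 3)*(l^3 + 3*l^2 - 10*l - 24) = l*(l + 2)*(l + 3)*(l^2 + l - 12) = l*(l + 2)*(l + 3)*(l + 4)*(l - 3)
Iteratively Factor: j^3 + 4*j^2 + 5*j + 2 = (j + 1)*(j^2 + 3*j + 2) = (j + 1)^2*(j + 2)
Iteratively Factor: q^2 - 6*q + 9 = (q - 3)*(q - 3)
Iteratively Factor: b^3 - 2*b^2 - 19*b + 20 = (b - 5)*(b^2 + 3*b - 4) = (b - 5)*(b - 1)*(b + 4)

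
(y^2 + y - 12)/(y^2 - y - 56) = (-y^2 - y + 12)/(-y^2 + y + 56)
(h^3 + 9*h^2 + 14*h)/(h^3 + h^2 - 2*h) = (h + 7)/(h - 1)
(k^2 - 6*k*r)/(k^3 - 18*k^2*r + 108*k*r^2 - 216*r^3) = k/(k^2 - 12*k*r + 36*r^2)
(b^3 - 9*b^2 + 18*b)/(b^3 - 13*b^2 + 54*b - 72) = b/(b - 4)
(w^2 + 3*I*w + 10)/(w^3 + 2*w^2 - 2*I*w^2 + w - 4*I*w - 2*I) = (w + 5*I)/(w^2 + 2*w + 1)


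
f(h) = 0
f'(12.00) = 0.00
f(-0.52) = 0.00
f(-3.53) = 0.00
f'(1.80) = 0.00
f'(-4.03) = 0.00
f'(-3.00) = 0.00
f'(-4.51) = 0.00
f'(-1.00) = 0.00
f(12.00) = 0.00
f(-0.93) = 0.00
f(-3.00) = 0.00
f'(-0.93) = 0.00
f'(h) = 0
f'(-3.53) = 0.00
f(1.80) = 0.00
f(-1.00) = 0.00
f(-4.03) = 0.00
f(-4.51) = 0.00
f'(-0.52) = 0.00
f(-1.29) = 0.00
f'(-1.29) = 0.00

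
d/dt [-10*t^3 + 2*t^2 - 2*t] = -30*t^2 + 4*t - 2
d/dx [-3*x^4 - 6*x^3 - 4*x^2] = 2*x*(-6*x^2 - 9*x - 4)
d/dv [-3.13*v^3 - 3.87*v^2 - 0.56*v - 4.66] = -9.39*v^2 - 7.74*v - 0.56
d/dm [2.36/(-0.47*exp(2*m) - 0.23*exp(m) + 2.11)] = (2.2184*exp(m) + 0.5428)*exp(m)/(0.47*exp(2*m) + 0.23*exp(m) - 2.11)^2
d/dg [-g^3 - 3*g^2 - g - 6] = -3*g^2 - 6*g - 1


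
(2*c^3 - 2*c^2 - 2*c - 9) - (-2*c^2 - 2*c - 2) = 2*c^3 - 7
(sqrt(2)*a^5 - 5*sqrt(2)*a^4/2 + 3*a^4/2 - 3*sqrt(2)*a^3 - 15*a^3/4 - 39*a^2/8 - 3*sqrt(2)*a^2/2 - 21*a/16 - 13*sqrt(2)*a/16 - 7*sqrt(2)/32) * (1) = sqrt(2)*a^5 - 5*sqrt(2)*a^4/2 + 3*a^4/2 - 3*sqrt(2)*a^3 - 15*a^3/4 - 39*a^2/8 - 3*sqrt(2)*a^2/2 - 21*a/16 - 13*sqrt(2)*a/16 - 7*sqrt(2)/32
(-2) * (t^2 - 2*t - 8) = -2*t^2 + 4*t + 16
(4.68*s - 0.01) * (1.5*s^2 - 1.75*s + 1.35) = 7.02*s^3 - 8.205*s^2 + 6.3355*s - 0.0135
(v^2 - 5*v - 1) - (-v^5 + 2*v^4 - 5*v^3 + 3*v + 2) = v^5 - 2*v^4 + 5*v^3 + v^2 - 8*v - 3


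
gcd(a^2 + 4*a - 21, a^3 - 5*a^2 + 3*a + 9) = a - 3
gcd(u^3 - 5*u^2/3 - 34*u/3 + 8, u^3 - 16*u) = u - 4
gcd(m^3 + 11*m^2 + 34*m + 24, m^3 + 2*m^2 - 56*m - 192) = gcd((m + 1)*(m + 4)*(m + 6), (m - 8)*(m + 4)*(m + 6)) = m^2 + 10*m + 24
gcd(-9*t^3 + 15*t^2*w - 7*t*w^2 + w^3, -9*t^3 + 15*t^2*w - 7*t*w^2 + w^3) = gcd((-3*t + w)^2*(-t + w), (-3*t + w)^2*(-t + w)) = 9*t^3 - 15*t^2*w + 7*t*w^2 - w^3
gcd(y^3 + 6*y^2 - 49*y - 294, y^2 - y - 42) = y^2 - y - 42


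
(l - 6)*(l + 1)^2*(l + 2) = l^4 - 2*l^3 - 19*l^2 - 28*l - 12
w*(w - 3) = w^2 - 3*w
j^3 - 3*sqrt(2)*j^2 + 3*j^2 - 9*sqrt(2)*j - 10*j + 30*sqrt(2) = (j - 2)*(j + 5)*(j - 3*sqrt(2))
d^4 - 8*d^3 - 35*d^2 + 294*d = d*(d - 7)^2*(d + 6)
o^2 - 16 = (o - 4)*(o + 4)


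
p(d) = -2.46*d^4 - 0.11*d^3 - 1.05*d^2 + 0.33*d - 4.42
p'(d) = -9.84*d^3 - 0.33*d^2 - 2.1*d + 0.33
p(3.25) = -292.67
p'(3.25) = -347.77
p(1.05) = -8.35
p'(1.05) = -13.63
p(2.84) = -174.50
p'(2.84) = -233.69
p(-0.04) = -4.43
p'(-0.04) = 0.41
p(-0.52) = -5.04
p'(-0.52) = 2.72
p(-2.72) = -145.52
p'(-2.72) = 201.62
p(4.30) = -872.19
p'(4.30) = -797.15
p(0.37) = -4.49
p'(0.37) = -0.99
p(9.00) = -16306.75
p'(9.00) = -7218.66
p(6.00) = -3252.16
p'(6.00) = -2149.59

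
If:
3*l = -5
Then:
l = -5/3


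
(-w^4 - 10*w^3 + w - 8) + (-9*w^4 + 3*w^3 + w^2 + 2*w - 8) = -10*w^4 - 7*w^3 + w^2 + 3*w - 16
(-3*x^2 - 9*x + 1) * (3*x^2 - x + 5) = -9*x^4 - 24*x^3 - 3*x^2 - 46*x + 5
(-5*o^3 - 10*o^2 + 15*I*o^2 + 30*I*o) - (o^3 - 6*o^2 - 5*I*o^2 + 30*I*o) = -6*o^3 - 4*o^2 + 20*I*o^2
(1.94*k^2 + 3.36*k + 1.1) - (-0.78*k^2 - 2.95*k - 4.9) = 2.72*k^2 + 6.31*k + 6.0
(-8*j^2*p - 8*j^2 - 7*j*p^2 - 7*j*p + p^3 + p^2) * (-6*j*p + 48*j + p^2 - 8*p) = 48*j^3*p^2 - 336*j^3*p - 384*j^3 + 34*j^2*p^3 - 238*j^2*p^2 - 272*j^2*p - 13*j*p^4 + 91*j*p^3 + 104*j*p^2 + p^5 - 7*p^4 - 8*p^3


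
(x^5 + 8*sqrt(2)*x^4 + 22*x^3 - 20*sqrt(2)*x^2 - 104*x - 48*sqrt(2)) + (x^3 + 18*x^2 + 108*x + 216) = x^5 + 8*sqrt(2)*x^4 + 23*x^3 - 20*sqrt(2)*x^2 + 18*x^2 + 4*x - 48*sqrt(2) + 216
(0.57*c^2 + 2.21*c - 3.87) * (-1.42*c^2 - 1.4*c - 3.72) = -0.8094*c^4 - 3.9362*c^3 + 0.281*c^2 - 2.8032*c + 14.3964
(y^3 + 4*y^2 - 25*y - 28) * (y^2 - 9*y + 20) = y^5 - 5*y^4 - 41*y^3 + 277*y^2 - 248*y - 560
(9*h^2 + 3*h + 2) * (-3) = -27*h^2 - 9*h - 6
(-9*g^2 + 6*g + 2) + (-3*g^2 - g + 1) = -12*g^2 + 5*g + 3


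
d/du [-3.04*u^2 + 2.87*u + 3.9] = 2.87 - 6.08*u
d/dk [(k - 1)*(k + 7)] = 2*k + 6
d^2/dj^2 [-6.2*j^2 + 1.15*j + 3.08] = -12.4000000000000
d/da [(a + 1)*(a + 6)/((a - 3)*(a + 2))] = 4*(-2*a^2 - 6*a - 9)/(a^4 - 2*a^3 - 11*a^2 + 12*a + 36)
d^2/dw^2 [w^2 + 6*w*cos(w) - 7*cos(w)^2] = -6*w*cos(w) - 28*sin(w)^2 - 12*sin(w) + 16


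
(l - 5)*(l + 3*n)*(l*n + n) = l^3*n + 3*l^2*n^2 - 4*l^2*n - 12*l*n^2 - 5*l*n - 15*n^2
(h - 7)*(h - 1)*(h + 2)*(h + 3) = h^4 - 3*h^3 - 27*h^2 - 13*h + 42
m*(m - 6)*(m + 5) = m^3 - m^2 - 30*m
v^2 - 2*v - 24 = (v - 6)*(v + 4)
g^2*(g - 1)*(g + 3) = g^4 + 2*g^3 - 3*g^2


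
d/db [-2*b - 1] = -2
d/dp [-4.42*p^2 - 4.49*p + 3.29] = -8.84*p - 4.49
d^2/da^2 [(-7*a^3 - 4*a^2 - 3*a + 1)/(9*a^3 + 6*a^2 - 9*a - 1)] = 4*(27*a^6 - 1215*a^5 - 675*a^4 - 498*a^3 - 279*a^2 - 105*a + 55)/(729*a^9 + 1458*a^8 - 1215*a^7 - 2943*a^6 + 891*a^5 + 1836*a^4 - 378*a^3 - 225*a^2 - 27*a - 1)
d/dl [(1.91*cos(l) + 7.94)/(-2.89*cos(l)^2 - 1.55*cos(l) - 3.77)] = (5.5199*sin(l)^2 - 45.8932*cos(l) - 10.6262)*sin(l)/(2.89*cos(l)^2 + 1.55*cos(l) + 3.77)^2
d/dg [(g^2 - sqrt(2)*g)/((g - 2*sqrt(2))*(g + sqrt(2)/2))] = (-sqrt(2)*g^2 - 8*g + 4*sqrt(2))/(2*g^4 - 6*sqrt(2)*g^3 + g^2 + 12*sqrt(2)*g + 8)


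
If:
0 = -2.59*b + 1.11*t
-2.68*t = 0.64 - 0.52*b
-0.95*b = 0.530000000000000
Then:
No Solution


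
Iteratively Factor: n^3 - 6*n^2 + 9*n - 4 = (n - 1)*(n^2 - 5*n + 4) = (n - 4)*(n - 1)*(n - 1)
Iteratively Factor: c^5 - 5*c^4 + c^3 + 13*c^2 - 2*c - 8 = (c - 2)*(c^4 - 3*c^3 - 5*c^2 + 3*c + 4) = (c - 2)*(c + 1)*(c^3 - 4*c^2 - c + 4) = (c - 2)*(c + 1)^2*(c^2 - 5*c + 4) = (c - 4)*(c - 2)*(c + 1)^2*(c - 1)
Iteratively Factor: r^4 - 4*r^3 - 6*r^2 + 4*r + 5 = (r - 5)*(r^3 + r^2 - r - 1) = (r - 5)*(r + 1)*(r^2 - 1) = (r - 5)*(r - 1)*(r + 1)*(r + 1)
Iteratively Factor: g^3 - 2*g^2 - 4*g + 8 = (g - 2)*(g^2 - 4) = (g - 2)^2*(g + 2)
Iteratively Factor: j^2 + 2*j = (j)*(j + 2)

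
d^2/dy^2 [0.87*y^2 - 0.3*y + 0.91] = 1.74000000000000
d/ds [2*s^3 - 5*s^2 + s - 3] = 6*s^2 - 10*s + 1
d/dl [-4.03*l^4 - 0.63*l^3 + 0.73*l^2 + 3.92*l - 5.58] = -16.12*l^3 - 1.89*l^2 + 1.46*l + 3.92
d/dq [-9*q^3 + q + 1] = 1 - 27*q^2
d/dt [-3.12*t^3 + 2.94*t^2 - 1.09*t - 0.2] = -9.36*t^2 + 5.88*t - 1.09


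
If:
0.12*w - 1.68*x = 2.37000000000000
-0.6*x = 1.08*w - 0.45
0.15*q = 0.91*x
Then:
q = -8.06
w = 1.15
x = -1.33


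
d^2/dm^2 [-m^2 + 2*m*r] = -2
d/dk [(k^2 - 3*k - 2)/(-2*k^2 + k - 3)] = (-5*k^2 - 14*k + 11)/(4*k^4 - 4*k^3 + 13*k^2 - 6*k + 9)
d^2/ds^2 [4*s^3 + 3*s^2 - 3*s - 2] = 24*s + 6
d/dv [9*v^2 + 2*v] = 18*v + 2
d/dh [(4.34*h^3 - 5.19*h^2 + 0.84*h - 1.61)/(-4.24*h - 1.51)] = (-36.8032*h^3 + 2.3454*h^2 + 15.6738*h - 8.0948)/(17.9776*h^2 + 12.8048*h + 2.2801)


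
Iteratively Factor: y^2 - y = (y)*(y - 1)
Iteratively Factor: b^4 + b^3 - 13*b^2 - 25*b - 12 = (b + 3)*(b^3 - 2*b^2 - 7*b - 4) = (b + 1)*(b + 3)*(b^2 - 3*b - 4) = (b + 1)^2*(b + 3)*(b - 4)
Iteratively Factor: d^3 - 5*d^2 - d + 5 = (d - 1)*(d^2 - 4*d - 5) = (d - 5)*(d - 1)*(d + 1)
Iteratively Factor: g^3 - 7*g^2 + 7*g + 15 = (g + 1)*(g^2 - 8*g + 15) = (g - 3)*(g + 1)*(g - 5)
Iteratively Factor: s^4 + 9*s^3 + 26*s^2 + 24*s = (s + 2)*(s^3 + 7*s^2 + 12*s) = s*(s + 2)*(s^2 + 7*s + 12) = s*(s + 2)*(s + 4)*(s + 3)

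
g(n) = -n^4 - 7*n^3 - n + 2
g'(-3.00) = -82.00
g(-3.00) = 113.00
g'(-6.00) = 107.00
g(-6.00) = 224.00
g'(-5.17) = -9.55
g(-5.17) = 260.05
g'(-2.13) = -57.62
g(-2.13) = 51.19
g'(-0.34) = -3.27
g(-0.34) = 2.60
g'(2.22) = -148.26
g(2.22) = -101.10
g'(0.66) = -11.30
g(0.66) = -0.86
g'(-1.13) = -22.04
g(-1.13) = 11.60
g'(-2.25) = -61.75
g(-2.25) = 58.36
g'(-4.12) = -77.72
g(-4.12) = 207.53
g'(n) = -4*n^3 - 21*n^2 - 1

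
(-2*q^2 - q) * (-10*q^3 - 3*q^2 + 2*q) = 20*q^5 + 16*q^4 - q^3 - 2*q^2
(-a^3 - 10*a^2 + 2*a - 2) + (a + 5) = -a^3 - 10*a^2 + 3*a + 3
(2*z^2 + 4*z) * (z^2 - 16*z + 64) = 2*z^4 - 28*z^3 + 64*z^2 + 256*z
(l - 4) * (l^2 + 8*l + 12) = l^3 + 4*l^2 - 20*l - 48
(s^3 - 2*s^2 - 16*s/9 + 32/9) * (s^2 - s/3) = s^5 - 7*s^4/3 - 10*s^3/9 + 112*s^2/27 - 32*s/27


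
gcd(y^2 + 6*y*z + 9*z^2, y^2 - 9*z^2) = y + 3*z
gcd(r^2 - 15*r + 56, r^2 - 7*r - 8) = r - 8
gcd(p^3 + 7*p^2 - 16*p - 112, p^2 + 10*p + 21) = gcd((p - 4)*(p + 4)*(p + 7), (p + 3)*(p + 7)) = p + 7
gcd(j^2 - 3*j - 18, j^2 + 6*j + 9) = j + 3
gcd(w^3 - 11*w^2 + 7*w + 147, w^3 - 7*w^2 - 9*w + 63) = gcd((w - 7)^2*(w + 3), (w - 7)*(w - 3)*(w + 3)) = w^2 - 4*w - 21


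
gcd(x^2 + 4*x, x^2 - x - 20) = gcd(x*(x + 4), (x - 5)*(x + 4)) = x + 4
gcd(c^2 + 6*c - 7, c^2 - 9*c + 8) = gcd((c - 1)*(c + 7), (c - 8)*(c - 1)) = c - 1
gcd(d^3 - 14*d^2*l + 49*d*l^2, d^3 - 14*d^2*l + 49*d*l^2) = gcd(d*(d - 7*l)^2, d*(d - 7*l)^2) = d^3 - 14*d^2*l + 49*d*l^2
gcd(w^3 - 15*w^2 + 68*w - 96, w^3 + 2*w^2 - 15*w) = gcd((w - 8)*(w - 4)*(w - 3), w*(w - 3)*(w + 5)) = w - 3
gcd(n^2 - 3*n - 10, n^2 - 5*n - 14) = n + 2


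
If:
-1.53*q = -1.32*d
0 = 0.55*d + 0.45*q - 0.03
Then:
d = 0.03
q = 0.03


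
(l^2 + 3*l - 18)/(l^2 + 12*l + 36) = (l - 3)/(l + 6)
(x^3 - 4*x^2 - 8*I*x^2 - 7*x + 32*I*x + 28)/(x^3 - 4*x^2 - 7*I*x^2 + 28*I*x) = (x - I)/x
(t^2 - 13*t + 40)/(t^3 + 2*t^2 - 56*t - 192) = (t - 5)/(t^2 + 10*t + 24)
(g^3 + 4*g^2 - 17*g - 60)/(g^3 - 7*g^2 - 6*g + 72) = (g + 5)/(g - 6)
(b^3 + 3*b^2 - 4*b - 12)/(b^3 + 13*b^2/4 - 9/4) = 4*(b^2 - 4)/(4*b^2 + b - 3)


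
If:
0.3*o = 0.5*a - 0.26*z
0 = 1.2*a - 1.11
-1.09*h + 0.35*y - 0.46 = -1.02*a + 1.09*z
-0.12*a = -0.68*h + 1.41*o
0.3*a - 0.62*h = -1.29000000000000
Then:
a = 0.92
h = 2.53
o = 1.14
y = 7.93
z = 0.46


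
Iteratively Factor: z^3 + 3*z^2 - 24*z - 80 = (z + 4)*(z^2 - z - 20) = (z - 5)*(z + 4)*(z + 4)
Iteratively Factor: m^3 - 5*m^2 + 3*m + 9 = (m - 3)*(m^2 - 2*m - 3) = (m - 3)^2*(m + 1)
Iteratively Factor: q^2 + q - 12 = (q - 3)*(q + 4)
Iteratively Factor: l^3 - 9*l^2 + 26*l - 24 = (l - 3)*(l^2 - 6*l + 8) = (l - 3)*(l - 2)*(l - 4)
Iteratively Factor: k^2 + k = (k)*(k + 1)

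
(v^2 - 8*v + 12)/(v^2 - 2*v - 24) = (v - 2)/(v + 4)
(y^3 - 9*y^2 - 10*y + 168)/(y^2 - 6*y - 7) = (y^2 - 2*y - 24)/(y + 1)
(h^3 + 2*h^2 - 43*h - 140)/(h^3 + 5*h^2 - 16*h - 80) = (h - 7)/(h - 4)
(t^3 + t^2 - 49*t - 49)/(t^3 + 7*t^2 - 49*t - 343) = (t + 1)/(t + 7)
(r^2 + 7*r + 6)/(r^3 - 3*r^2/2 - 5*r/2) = 2*(r + 6)/(r*(2*r - 5))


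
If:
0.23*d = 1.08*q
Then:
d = 4.69565217391304*q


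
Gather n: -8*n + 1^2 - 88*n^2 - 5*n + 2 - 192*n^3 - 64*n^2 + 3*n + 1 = -192*n^3 - 152*n^2 - 10*n + 4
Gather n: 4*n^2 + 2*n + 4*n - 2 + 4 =4*n^2 + 6*n + 2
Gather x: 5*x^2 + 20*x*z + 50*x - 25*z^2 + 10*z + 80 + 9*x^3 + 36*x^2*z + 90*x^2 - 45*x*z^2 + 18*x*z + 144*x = 9*x^3 + x^2*(36*z + 95) + x*(-45*z^2 + 38*z + 194) - 25*z^2 + 10*z + 80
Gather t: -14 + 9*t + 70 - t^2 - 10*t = -t^2 - t + 56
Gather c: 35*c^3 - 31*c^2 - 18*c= 35*c^3 - 31*c^2 - 18*c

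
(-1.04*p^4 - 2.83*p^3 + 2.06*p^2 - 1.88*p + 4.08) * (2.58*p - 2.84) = -2.6832*p^5 - 4.3478*p^4 + 13.352*p^3 - 10.7008*p^2 + 15.8656*p - 11.5872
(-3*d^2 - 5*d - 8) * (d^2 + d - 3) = -3*d^4 - 8*d^3 - 4*d^2 + 7*d + 24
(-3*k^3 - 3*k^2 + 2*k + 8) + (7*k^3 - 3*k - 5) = 4*k^3 - 3*k^2 - k + 3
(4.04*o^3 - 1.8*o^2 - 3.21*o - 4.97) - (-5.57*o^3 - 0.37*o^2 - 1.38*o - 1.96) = 9.61*o^3 - 1.43*o^2 - 1.83*o - 3.01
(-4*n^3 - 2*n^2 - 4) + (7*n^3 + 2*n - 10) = 3*n^3 - 2*n^2 + 2*n - 14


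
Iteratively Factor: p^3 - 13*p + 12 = (p - 3)*(p^2 + 3*p - 4) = (p - 3)*(p + 4)*(p - 1)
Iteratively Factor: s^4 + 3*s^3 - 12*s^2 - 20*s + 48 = (s + 3)*(s^3 - 12*s + 16) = (s + 3)*(s + 4)*(s^2 - 4*s + 4) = (s - 2)*(s + 3)*(s + 4)*(s - 2)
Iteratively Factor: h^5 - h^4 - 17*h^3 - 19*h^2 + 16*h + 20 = (h + 2)*(h^4 - 3*h^3 - 11*h^2 + 3*h + 10) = (h + 1)*(h + 2)*(h^3 - 4*h^2 - 7*h + 10) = (h + 1)*(h + 2)^2*(h^2 - 6*h + 5) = (h - 1)*(h + 1)*(h + 2)^2*(h - 5)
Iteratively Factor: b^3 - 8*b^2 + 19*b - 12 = (b - 4)*(b^2 - 4*b + 3) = (b - 4)*(b - 1)*(b - 3)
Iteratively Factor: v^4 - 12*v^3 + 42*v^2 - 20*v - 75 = (v - 3)*(v^3 - 9*v^2 + 15*v + 25) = (v - 5)*(v - 3)*(v^2 - 4*v - 5) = (v - 5)^2*(v - 3)*(v + 1)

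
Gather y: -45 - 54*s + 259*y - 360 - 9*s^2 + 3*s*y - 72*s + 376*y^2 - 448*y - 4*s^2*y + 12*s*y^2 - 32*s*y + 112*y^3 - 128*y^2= -9*s^2 - 126*s + 112*y^3 + y^2*(12*s + 248) + y*(-4*s^2 - 29*s - 189) - 405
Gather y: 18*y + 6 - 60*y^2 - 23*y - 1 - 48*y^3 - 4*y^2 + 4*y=-48*y^3 - 64*y^2 - y + 5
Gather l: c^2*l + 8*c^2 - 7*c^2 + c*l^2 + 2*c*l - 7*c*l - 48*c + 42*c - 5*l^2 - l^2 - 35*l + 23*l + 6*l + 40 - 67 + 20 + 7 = c^2 - 6*c + l^2*(c - 6) + l*(c^2 - 5*c - 6)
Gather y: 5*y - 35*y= -30*y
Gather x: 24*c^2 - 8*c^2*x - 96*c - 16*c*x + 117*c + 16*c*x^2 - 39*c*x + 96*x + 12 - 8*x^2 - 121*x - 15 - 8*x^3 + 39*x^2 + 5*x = 24*c^2 + 21*c - 8*x^3 + x^2*(16*c + 31) + x*(-8*c^2 - 55*c - 20) - 3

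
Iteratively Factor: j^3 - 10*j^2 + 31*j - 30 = (j - 3)*(j^2 - 7*j + 10) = (j - 5)*(j - 3)*(j - 2)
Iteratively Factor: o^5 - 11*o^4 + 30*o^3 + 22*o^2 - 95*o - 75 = (o + 1)*(o^4 - 12*o^3 + 42*o^2 - 20*o - 75) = (o + 1)^2*(o^3 - 13*o^2 + 55*o - 75) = (o - 3)*(o + 1)^2*(o^2 - 10*o + 25) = (o - 5)*(o - 3)*(o + 1)^2*(o - 5)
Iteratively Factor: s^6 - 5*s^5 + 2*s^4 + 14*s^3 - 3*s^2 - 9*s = (s - 3)*(s^5 - 2*s^4 - 4*s^3 + 2*s^2 + 3*s) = (s - 3)^2*(s^4 + s^3 - s^2 - s) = (s - 3)^2*(s - 1)*(s^3 + 2*s^2 + s) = (s - 3)^2*(s - 1)*(s + 1)*(s^2 + s) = s*(s - 3)^2*(s - 1)*(s + 1)*(s + 1)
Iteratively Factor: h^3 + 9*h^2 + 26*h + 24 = (h + 4)*(h^2 + 5*h + 6) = (h + 3)*(h + 4)*(h + 2)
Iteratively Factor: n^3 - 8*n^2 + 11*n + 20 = (n - 4)*(n^2 - 4*n - 5) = (n - 4)*(n + 1)*(n - 5)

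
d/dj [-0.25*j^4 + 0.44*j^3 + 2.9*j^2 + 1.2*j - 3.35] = -1.0*j^3 + 1.32*j^2 + 5.8*j + 1.2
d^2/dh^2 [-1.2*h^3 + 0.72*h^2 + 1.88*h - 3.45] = 1.44 - 7.2*h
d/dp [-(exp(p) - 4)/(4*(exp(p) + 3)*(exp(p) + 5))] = (exp(2*p) - 8*exp(p) - 47)*exp(p)/(4*(exp(4*p) + 16*exp(3*p) + 94*exp(2*p) + 240*exp(p) + 225))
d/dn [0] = 0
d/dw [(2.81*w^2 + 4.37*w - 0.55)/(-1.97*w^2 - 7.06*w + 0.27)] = (-11.2297*w^2 - 0.649600000000003*w - 2.7031)/(3.8809*w^4 + 27.8164*w^3 + 48.7798*w^2 - 3.8124*w + 0.0729)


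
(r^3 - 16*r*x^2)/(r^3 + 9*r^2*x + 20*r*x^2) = (r - 4*x)/(r + 5*x)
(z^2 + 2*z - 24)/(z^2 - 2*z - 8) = (z + 6)/(z + 2)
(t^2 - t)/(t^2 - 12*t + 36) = t*(t - 1)/(t^2 - 12*t + 36)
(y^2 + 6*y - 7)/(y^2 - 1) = (y + 7)/(y + 1)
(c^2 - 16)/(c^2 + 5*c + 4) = (c - 4)/(c + 1)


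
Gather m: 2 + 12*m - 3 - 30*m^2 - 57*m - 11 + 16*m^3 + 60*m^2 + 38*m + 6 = 16*m^3 + 30*m^2 - 7*m - 6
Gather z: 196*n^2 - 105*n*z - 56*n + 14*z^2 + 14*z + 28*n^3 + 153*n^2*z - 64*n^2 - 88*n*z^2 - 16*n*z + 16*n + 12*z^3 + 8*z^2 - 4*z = 28*n^3 + 132*n^2 - 40*n + 12*z^3 + z^2*(22 - 88*n) + z*(153*n^2 - 121*n + 10)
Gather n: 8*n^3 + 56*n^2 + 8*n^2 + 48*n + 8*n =8*n^3 + 64*n^2 + 56*n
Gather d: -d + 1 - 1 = -d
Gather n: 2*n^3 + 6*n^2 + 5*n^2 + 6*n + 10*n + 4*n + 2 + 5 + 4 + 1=2*n^3 + 11*n^2 + 20*n + 12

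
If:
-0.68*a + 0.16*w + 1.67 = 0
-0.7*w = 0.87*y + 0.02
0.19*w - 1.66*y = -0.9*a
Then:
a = 2.15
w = -1.29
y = 1.02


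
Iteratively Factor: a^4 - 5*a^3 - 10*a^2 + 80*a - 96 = (a - 4)*(a^3 - a^2 - 14*a + 24) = (a - 4)*(a + 4)*(a^2 - 5*a + 6) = (a - 4)*(a - 3)*(a + 4)*(a - 2)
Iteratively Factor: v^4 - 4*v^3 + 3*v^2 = (v)*(v^3 - 4*v^2 + 3*v) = v*(v - 1)*(v^2 - 3*v) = v^2*(v - 1)*(v - 3)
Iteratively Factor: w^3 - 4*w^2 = (w)*(w^2 - 4*w) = w*(w - 4)*(w)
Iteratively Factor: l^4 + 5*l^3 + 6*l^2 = (l)*(l^3 + 5*l^2 + 6*l) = l^2*(l^2 + 5*l + 6) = l^2*(l + 3)*(l + 2)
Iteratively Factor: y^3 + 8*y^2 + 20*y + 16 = (y + 2)*(y^2 + 6*y + 8) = (y + 2)^2*(y + 4)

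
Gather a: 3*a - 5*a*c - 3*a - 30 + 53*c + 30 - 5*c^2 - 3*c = -5*a*c - 5*c^2 + 50*c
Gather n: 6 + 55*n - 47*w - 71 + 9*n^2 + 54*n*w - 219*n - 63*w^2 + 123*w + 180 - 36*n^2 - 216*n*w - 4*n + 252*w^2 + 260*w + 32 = -27*n^2 + n*(-162*w - 168) + 189*w^2 + 336*w + 147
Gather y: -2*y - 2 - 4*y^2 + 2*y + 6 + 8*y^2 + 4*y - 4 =4*y^2 + 4*y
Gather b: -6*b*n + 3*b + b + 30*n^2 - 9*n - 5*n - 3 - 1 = b*(4 - 6*n) + 30*n^2 - 14*n - 4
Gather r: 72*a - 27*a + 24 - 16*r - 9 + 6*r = 45*a - 10*r + 15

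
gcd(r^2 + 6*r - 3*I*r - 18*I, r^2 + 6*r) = r + 6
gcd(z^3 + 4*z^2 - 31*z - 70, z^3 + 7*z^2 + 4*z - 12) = z + 2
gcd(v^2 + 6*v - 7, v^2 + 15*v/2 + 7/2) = v + 7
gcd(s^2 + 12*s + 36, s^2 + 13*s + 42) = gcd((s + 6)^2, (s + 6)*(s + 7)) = s + 6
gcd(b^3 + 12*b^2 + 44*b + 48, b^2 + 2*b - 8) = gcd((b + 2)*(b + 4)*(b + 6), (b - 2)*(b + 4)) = b + 4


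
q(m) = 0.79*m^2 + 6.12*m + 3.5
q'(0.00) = 6.12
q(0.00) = 3.50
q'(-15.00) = -17.58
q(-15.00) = 89.45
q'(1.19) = 8.00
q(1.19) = 11.90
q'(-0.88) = 4.73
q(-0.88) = -1.27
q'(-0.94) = 4.63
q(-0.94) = -1.55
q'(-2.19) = 2.66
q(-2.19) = -6.11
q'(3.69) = 11.95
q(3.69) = 36.84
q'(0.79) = 7.37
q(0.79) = 8.83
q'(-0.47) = 5.38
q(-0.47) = 0.80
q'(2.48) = 10.04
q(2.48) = 23.54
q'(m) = 1.58*m + 6.12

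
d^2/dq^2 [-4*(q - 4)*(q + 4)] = -8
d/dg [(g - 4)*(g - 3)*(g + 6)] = 3*g^2 - 2*g - 30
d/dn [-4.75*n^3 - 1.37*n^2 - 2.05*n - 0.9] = -14.25*n^2 - 2.74*n - 2.05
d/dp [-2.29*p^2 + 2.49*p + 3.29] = 2.49 - 4.58*p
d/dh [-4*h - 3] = -4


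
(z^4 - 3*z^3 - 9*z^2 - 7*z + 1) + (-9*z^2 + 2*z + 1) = z^4 - 3*z^3 - 18*z^2 - 5*z + 2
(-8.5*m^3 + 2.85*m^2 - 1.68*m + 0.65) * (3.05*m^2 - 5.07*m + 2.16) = -25.925*m^5 + 51.7875*m^4 - 37.9335*m^3 + 16.6561*m^2 - 6.9243*m + 1.404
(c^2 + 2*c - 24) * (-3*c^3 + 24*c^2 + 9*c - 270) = -3*c^5 + 18*c^4 + 129*c^3 - 828*c^2 - 756*c + 6480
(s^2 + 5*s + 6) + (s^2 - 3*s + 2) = 2*s^2 + 2*s + 8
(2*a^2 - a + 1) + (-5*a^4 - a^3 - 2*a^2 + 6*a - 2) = -5*a^4 - a^3 + 5*a - 1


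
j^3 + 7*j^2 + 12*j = j*(j + 3)*(j + 4)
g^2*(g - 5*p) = g^3 - 5*g^2*p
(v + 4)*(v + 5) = v^2 + 9*v + 20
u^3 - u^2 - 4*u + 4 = (u - 2)*(u - 1)*(u + 2)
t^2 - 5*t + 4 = (t - 4)*(t - 1)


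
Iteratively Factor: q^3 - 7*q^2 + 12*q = (q - 3)*(q^2 - 4*q) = (q - 4)*(q - 3)*(q)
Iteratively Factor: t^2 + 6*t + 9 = (t + 3)*(t + 3)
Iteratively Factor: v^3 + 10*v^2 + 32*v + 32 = (v + 2)*(v^2 + 8*v + 16) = (v + 2)*(v + 4)*(v + 4)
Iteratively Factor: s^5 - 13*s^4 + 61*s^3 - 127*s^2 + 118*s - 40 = (s - 1)*(s^4 - 12*s^3 + 49*s^2 - 78*s + 40) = (s - 4)*(s - 1)*(s^3 - 8*s^2 + 17*s - 10) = (s - 5)*(s - 4)*(s - 1)*(s^2 - 3*s + 2) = (s - 5)*(s - 4)*(s - 1)^2*(s - 2)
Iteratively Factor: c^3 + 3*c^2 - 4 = (c - 1)*(c^2 + 4*c + 4) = (c - 1)*(c + 2)*(c + 2)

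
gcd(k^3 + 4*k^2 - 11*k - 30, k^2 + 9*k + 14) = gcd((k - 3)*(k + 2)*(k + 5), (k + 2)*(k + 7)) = k + 2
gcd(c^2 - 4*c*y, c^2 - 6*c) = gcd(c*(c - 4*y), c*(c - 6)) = c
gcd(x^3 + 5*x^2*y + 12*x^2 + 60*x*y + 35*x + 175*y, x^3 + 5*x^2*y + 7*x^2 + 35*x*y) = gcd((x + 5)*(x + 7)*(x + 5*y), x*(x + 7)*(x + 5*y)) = x^2 + 5*x*y + 7*x + 35*y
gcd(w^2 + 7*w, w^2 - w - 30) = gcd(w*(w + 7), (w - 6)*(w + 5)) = 1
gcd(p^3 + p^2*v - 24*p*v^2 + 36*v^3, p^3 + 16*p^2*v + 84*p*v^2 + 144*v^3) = p + 6*v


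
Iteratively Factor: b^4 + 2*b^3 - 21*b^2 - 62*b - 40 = (b + 4)*(b^3 - 2*b^2 - 13*b - 10) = (b - 5)*(b + 4)*(b^2 + 3*b + 2) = (b - 5)*(b + 2)*(b + 4)*(b + 1)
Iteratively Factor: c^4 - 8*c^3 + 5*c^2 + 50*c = (c - 5)*(c^3 - 3*c^2 - 10*c) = (c - 5)*(c + 2)*(c^2 - 5*c) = c*(c - 5)*(c + 2)*(c - 5)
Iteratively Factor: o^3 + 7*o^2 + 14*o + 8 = (o + 1)*(o^2 + 6*o + 8) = (o + 1)*(o + 2)*(o + 4)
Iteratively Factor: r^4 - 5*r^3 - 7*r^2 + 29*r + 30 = (r - 3)*(r^3 - 2*r^2 - 13*r - 10) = (r - 3)*(r + 1)*(r^2 - 3*r - 10) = (r - 5)*(r - 3)*(r + 1)*(r + 2)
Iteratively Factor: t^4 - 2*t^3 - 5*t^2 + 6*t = (t - 1)*(t^3 - t^2 - 6*t) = (t - 1)*(t + 2)*(t^2 - 3*t) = (t - 3)*(t - 1)*(t + 2)*(t)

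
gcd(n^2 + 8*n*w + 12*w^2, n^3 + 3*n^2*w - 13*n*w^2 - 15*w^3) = 1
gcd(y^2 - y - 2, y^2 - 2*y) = y - 2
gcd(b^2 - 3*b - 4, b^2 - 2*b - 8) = b - 4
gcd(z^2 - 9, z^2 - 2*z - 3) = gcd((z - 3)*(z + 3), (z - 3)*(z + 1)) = z - 3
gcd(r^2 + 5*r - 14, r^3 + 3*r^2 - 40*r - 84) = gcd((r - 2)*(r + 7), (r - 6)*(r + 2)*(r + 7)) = r + 7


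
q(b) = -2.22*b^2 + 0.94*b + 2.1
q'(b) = 0.94 - 4.44*b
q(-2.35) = -12.37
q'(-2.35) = 11.37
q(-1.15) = -1.92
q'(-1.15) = 6.05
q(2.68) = -11.33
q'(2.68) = -10.96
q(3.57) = -22.84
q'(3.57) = -14.91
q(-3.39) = -26.60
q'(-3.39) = 15.99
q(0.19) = 2.20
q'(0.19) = 0.10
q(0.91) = 1.12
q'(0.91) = -3.10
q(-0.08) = 2.01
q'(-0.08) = 1.30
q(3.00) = -15.06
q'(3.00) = -12.38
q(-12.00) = -328.86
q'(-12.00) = 54.22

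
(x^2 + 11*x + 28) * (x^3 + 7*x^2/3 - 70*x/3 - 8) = x^5 + 40*x^4/3 + 91*x^3/3 - 598*x^2/3 - 2224*x/3 - 224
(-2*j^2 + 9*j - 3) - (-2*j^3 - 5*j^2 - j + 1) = 2*j^3 + 3*j^2 + 10*j - 4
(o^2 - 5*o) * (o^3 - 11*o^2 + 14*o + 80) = o^5 - 16*o^4 + 69*o^3 + 10*o^2 - 400*o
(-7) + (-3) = -10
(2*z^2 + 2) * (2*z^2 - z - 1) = 4*z^4 - 2*z^3 + 2*z^2 - 2*z - 2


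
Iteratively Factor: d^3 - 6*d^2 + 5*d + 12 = (d + 1)*(d^2 - 7*d + 12) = (d - 3)*(d + 1)*(d - 4)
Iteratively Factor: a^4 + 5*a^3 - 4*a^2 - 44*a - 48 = (a + 2)*(a^3 + 3*a^2 - 10*a - 24) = (a + 2)*(a + 4)*(a^2 - a - 6) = (a + 2)^2*(a + 4)*(a - 3)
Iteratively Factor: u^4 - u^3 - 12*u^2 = (u - 4)*(u^3 + 3*u^2) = (u - 4)*(u + 3)*(u^2) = u*(u - 4)*(u + 3)*(u)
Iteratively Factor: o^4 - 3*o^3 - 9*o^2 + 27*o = (o)*(o^3 - 3*o^2 - 9*o + 27) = o*(o - 3)*(o^2 - 9) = o*(o - 3)*(o + 3)*(o - 3)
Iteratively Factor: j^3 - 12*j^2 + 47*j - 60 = (j - 3)*(j^2 - 9*j + 20) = (j - 5)*(j - 3)*(j - 4)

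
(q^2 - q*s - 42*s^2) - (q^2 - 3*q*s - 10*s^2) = 2*q*s - 32*s^2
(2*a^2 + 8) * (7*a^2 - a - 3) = 14*a^4 - 2*a^3 + 50*a^2 - 8*a - 24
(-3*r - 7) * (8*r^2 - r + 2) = -24*r^3 - 53*r^2 + r - 14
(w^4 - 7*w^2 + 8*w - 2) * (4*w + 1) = 4*w^5 + w^4 - 28*w^3 + 25*w^2 - 2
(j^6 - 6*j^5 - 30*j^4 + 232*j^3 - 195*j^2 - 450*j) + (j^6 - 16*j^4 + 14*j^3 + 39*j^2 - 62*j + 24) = 2*j^6 - 6*j^5 - 46*j^4 + 246*j^3 - 156*j^2 - 512*j + 24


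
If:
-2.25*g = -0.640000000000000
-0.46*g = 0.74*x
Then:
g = 0.28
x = -0.18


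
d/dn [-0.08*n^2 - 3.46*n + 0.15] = -0.16*n - 3.46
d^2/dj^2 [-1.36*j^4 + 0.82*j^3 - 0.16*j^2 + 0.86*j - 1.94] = -16.32*j^2 + 4.92*j - 0.32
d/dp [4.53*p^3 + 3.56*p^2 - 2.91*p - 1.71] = 13.59*p^2 + 7.12*p - 2.91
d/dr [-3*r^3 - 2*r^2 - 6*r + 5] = -9*r^2 - 4*r - 6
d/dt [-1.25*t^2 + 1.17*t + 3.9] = 1.17 - 2.5*t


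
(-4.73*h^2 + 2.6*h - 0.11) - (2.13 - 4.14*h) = -4.73*h^2 + 6.74*h - 2.24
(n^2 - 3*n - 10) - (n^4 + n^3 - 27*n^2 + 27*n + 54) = -n^4 - n^3 + 28*n^2 - 30*n - 64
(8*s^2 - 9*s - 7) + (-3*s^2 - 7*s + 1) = 5*s^2 - 16*s - 6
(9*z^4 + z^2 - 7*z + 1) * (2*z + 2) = 18*z^5 + 18*z^4 + 2*z^3 - 12*z^2 - 12*z + 2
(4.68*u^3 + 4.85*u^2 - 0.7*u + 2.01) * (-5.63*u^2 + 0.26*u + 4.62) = -26.3484*u^5 - 26.0887*u^4 + 26.8236*u^3 + 10.9087*u^2 - 2.7114*u + 9.2862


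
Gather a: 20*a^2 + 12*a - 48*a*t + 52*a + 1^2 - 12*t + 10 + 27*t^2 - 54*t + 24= 20*a^2 + a*(64 - 48*t) + 27*t^2 - 66*t + 35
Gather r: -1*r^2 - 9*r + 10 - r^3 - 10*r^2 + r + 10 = -r^3 - 11*r^2 - 8*r + 20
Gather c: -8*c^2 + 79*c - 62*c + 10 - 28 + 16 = -8*c^2 + 17*c - 2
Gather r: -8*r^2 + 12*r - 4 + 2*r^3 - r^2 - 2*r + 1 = 2*r^3 - 9*r^2 + 10*r - 3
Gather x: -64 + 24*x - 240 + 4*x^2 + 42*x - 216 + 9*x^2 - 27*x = 13*x^2 + 39*x - 520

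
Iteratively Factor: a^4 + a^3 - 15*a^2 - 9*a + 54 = (a + 3)*(a^3 - 2*a^2 - 9*a + 18) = (a - 2)*(a + 3)*(a^2 - 9) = (a - 2)*(a + 3)^2*(a - 3)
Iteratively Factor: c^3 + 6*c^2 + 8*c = (c + 4)*(c^2 + 2*c) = c*(c + 4)*(c + 2)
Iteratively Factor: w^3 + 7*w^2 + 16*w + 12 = (w + 3)*(w^2 + 4*w + 4) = (w + 2)*(w + 3)*(w + 2)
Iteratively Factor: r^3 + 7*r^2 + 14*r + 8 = (r + 2)*(r^2 + 5*r + 4) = (r + 1)*(r + 2)*(r + 4)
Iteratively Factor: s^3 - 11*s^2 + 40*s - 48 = (s - 3)*(s^2 - 8*s + 16) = (s - 4)*(s - 3)*(s - 4)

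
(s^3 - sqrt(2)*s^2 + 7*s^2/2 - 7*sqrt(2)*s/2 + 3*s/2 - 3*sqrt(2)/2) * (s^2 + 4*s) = s^5 - sqrt(2)*s^4 + 15*s^4/2 - 15*sqrt(2)*s^3/2 + 31*s^3/2 - 31*sqrt(2)*s^2/2 + 6*s^2 - 6*sqrt(2)*s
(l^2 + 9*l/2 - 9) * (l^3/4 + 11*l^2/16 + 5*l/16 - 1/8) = l^5/4 + 29*l^4/16 + 37*l^3/32 - 157*l^2/32 - 27*l/8 + 9/8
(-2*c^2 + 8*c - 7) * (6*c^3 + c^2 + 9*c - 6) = -12*c^5 + 46*c^4 - 52*c^3 + 77*c^2 - 111*c + 42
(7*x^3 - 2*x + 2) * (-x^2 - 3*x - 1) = -7*x^5 - 21*x^4 - 5*x^3 + 4*x^2 - 4*x - 2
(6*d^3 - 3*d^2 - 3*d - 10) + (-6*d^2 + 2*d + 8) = 6*d^3 - 9*d^2 - d - 2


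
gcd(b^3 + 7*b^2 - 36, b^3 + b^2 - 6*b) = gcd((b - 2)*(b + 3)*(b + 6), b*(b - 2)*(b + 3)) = b^2 + b - 6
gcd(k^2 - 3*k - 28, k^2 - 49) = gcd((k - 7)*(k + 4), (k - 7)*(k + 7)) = k - 7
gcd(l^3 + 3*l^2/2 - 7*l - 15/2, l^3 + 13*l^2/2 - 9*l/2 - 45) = l^2 + l/2 - 15/2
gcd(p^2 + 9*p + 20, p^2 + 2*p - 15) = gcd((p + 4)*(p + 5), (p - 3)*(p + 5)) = p + 5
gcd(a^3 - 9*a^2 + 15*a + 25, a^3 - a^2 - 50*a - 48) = a + 1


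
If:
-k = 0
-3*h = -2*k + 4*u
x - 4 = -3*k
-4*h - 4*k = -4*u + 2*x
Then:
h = -8/7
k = 0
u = 6/7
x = 4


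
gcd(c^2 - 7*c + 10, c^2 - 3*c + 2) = c - 2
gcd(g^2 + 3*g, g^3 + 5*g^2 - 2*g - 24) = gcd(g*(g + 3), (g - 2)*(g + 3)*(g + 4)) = g + 3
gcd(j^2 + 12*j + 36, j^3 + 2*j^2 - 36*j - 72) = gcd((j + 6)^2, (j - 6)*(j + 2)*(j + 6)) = j + 6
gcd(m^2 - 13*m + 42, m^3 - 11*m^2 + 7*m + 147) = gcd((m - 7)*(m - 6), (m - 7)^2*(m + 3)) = m - 7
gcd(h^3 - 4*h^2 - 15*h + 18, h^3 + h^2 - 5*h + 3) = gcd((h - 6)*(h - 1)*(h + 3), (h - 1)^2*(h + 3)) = h^2 + 2*h - 3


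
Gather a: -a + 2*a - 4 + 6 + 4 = a + 6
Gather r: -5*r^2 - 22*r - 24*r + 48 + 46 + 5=-5*r^2 - 46*r + 99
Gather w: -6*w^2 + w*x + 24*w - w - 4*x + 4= -6*w^2 + w*(x + 23) - 4*x + 4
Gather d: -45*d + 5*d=-40*d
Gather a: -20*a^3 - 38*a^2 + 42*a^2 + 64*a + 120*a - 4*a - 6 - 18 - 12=-20*a^3 + 4*a^2 + 180*a - 36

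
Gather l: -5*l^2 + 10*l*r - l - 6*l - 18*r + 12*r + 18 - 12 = -5*l^2 + l*(10*r - 7) - 6*r + 6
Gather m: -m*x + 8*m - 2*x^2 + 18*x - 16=m*(8 - x) - 2*x^2 + 18*x - 16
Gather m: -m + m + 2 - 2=0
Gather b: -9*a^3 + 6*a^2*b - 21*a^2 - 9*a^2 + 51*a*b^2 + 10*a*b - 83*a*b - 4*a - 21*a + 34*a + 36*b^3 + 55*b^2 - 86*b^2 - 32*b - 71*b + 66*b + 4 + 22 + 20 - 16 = -9*a^3 - 30*a^2 + 9*a + 36*b^3 + b^2*(51*a - 31) + b*(6*a^2 - 73*a - 37) + 30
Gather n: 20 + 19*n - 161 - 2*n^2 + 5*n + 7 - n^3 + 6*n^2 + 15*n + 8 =-n^3 + 4*n^2 + 39*n - 126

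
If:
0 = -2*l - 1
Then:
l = -1/2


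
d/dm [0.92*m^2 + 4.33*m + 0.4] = 1.84*m + 4.33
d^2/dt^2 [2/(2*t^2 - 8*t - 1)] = 8*(2*t^2 - 8*t - 8*(t - 2)^2 - 1)/(-2*t^2 + 8*t + 1)^3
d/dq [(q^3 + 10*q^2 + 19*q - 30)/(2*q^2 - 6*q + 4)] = (q^2 - 4*q - 52)/(2*(q^2 - 4*q + 4))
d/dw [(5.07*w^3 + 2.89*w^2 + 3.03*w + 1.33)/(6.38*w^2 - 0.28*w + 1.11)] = (32.3466*w^4 - 2.8392*w^3 - 3.2575*w^2 - 10.555*w + 3.7357)/(40.7044*w^4 - 3.5728*w^3 + 14.242*w^2 - 0.6216*w + 1.2321)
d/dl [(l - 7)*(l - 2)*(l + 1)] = 3*l^2 - 16*l + 5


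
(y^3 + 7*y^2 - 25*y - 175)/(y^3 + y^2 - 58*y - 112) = (y^2 - 25)/(y^2 - 6*y - 16)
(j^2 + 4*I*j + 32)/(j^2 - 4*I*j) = (j + 8*I)/j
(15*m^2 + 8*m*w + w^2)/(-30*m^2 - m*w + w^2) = (3*m + w)/(-6*m + w)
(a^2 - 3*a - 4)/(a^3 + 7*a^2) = (a^2 - 3*a - 4)/(a^2*(a + 7))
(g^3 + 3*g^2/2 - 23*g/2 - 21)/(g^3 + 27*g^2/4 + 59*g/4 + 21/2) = 2*(2*g - 7)/(4*g + 7)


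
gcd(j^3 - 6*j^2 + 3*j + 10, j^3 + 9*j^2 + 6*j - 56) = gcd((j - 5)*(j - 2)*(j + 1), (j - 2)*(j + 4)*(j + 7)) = j - 2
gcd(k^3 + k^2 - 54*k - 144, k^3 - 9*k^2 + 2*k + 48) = k - 8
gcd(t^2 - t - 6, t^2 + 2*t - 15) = t - 3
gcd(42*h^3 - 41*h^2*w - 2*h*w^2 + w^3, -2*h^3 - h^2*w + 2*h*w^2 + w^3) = -h + w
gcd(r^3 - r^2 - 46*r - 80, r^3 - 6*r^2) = 1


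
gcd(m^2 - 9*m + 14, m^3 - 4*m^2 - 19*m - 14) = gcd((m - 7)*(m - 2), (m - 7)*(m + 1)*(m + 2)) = m - 7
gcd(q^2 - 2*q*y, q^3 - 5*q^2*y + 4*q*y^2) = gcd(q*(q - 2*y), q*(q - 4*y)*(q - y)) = q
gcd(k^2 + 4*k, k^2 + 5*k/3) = k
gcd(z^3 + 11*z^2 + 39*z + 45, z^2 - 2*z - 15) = z + 3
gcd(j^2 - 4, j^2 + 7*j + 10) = j + 2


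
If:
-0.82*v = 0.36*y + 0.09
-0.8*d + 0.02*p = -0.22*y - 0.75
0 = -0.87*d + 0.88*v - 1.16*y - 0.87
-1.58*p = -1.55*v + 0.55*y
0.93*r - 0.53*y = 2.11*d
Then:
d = 0.68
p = 0.68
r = 0.96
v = 0.33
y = -1.01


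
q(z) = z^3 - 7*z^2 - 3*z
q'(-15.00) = 882.00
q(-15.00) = -4905.00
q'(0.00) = -3.00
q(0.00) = 0.00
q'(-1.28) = 19.84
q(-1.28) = -9.73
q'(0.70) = -11.33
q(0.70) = -5.19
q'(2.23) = -19.30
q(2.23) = -30.41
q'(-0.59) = 6.30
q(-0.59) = -0.87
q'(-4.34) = 114.27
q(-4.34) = -200.58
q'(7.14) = 49.98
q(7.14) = -14.28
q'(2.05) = -19.09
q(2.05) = -26.95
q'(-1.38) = 22.03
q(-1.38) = -11.82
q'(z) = 3*z^2 - 14*z - 3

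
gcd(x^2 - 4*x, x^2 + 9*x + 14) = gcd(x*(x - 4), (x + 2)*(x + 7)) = 1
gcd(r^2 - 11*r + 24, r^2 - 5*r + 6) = r - 3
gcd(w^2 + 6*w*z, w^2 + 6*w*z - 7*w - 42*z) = w + 6*z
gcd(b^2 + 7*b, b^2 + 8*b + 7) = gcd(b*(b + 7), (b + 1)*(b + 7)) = b + 7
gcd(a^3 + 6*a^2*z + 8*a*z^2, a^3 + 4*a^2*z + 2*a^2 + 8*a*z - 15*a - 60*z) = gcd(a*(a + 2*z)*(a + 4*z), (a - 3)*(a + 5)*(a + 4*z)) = a + 4*z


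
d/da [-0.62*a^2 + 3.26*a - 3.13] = 3.26 - 1.24*a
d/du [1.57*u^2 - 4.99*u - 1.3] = 3.14*u - 4.99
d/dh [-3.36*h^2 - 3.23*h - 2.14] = -6.72*h - 3.23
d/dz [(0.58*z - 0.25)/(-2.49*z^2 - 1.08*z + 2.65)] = (1.4442*z^2 - 1.245*z + 1.267)/(6.2001*z^4 + 5.3784*z^3 - 12.0306*z^2 - 5.724*z + 7.0225)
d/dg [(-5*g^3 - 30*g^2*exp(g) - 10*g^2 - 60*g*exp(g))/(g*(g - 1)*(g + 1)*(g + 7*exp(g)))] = 5*(g^4*exp(g) + g^4 + 14*g^3*exp(g) + 4*g^3 + 42*g^2*exp(2*g) + 49*g^2*exp(g) + g^2 + 168*g*exp(2*g) + 12*g*exp(g) + 42*exp(2*g) + 2*exp(g))/(g^6 + 14*g^5*exp(g) + 49*g^4*exp(2*g) - 2*g^4 - 28*g^3*exp(g) - 98*g^2*exp(2*g) + g^2 + 14*g*exp(g) + 49*exp(2*g))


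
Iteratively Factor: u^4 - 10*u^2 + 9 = (u - 1)*(u^3 + u^2 - 9*u - 9) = (u - 3)*(u - 1)*(u^2 + 4*u + 3) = (u - 3)*(u - 1)*(u + 1)*(u + 3)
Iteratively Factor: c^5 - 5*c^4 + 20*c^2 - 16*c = (c)*(c^4 - 5*c^3 + 20*c - 16) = c*(c - 1)*(c^3 - 4*c^2 - 4*c + 16) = c*(c - 4)*(c - 1)*(c^2 - 4) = c*(c - 4)*(c - 1)*(c + 2)*(c - 2)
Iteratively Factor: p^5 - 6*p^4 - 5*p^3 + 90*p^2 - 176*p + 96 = (p - 2)*(p^4 - 4*p^3 - 13*p^2 + 64*p - 48) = (p - 2)*(p + 4)*(p^3 - 8*p^2 + 19*p - 12) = (p - 3)*(p - 2)*(p + 4)*(p^2 - 5*p + 4) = (p - 4)*(p - 3)*(p - 2)*(p + 4)*(p - 1)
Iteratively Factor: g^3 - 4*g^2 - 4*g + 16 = (g - 2)*(g^2 - 2*g - 8) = (g - 2)*(g + 2)*(g - 4)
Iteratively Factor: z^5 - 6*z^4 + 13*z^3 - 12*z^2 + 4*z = (z - 1)*(z^4 - 5*z^3 + 8*z^2 - 4*z) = (z - 2)*(z - 1)*(z^3 - 3*z^2 + 2*z) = z*(z - 2)*(z - 1)*(z^2 - 3*z + 2) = z*(z - 2)^2*(z - 1)*(z - 1)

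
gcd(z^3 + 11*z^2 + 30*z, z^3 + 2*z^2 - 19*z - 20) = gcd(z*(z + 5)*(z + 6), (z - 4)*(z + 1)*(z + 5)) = z + 5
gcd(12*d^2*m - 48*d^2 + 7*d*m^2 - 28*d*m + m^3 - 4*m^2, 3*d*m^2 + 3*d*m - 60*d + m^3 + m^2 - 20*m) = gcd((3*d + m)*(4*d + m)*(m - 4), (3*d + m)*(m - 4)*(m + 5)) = 3*d*m - 12*d + m^2 - 4*m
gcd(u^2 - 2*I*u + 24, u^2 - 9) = 1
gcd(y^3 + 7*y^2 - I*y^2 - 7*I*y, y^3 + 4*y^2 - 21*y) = y^2 + 7*y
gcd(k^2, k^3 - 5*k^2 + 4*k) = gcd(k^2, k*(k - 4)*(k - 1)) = k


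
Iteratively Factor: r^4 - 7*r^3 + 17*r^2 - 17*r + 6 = (r - 1)*(r^3 - 6*r^2 + 11*r - 6) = (r - 1)^2*(r^2 - 5*r + 6) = (r - 2)*(r - 1)^2*(r - 3)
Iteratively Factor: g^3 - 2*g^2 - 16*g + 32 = (g - 4)*(g^2 + 2*g - 8) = (g - 4)*(g - 2)*(g + 4)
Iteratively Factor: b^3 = (b)*(b^2) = b^2*(b)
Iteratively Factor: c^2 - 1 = (c - 1)*(c + 1)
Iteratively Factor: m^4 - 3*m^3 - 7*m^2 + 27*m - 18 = (m + 3)*(m^3 - 6*m^2 + 11*m - 6) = (m - 3)*(m + 3)*(m^2 - 3*m + 2) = (m - 3)*(m - 1)*(m + 3)*(m - 2)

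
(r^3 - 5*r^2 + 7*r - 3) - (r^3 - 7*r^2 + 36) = 2*r^2 + 7*r - 39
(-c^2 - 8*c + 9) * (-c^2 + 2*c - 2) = c^4 + 6*c^3 - 23*c^2 + 34*c - 18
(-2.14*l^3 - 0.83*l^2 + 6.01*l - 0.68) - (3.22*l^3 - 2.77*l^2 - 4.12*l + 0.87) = -5.36*l^3 + 1.94*l^2 + 10.13*l - 1.55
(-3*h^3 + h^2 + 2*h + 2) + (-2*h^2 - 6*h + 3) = -3*h^3 - h^2 - 4*h + 5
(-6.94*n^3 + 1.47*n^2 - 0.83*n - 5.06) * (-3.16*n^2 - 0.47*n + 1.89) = 21.9304*n^5 - 1.3834*n^4 - 11.1847*n^3 + 19.158*n^2 + 0.8095*n - 9.5634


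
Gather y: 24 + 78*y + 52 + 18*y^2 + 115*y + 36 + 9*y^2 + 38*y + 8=27*y^2 + 231*y + 120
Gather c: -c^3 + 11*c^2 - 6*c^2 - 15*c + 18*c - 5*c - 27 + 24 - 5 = -c^3 + 5*c^2 - 2*c - 8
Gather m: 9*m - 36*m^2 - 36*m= -36*m^2 - 27*m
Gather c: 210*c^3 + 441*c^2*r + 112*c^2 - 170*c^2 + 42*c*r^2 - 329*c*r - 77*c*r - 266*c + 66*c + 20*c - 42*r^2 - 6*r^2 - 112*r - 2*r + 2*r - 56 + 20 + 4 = 210*c^3 + c^2*(441*r - 58) + c*(42*r^2 - 406*r - 180) - 48*r^2 - 112*r - 32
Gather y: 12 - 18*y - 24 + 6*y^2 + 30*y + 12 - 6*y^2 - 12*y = 0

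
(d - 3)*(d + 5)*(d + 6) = d^3 + 8*d^2 - 3*d - 90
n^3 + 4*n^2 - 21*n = n*(n - 3)*(n + 7)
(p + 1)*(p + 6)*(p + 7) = p^3 + 14*p^2 + 55*p + 42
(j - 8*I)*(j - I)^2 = j^3 - 10*I*j^2 - 17*j + 8*I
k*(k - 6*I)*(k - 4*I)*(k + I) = k^4 - 9*I*k^3 - 14*k^2 - 24*I*k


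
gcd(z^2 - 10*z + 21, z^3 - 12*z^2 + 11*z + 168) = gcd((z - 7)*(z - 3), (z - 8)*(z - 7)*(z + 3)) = z - 7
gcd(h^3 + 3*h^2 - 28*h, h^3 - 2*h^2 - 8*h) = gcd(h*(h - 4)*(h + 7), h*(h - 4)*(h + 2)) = h^2 - 4*h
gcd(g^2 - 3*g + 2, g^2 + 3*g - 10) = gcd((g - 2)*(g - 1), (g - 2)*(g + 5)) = g - 2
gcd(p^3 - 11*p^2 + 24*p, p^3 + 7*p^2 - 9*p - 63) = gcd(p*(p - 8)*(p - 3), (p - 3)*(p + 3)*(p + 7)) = p - 3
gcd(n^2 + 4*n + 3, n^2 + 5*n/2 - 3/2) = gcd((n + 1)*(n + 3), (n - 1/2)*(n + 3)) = n + 3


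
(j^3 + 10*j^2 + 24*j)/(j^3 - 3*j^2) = (j^2 + 10*j + 24)/(j*(j - 3))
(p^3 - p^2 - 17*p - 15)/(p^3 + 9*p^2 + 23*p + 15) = (p - 5)/(p + 5)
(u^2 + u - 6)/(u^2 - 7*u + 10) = (u + 3)/(u - 5)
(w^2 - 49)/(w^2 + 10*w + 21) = (w - 7)/(w + 3)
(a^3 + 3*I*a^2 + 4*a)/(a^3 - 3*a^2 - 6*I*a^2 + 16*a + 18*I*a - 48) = (a^3 + 3*I*a^2 + 4*a)/(a^3 + a^2*(-3 - 6*I) + a*(16 + 18*I) - 48)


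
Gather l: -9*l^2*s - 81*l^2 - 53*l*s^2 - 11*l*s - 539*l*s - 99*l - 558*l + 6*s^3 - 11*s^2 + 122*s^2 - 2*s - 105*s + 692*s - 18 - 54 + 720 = l^2*(-9*s - 81) + l*(-53*s^2 - 550*s - 657) + 6*s^3 + 111*s^2 + 585*s + 648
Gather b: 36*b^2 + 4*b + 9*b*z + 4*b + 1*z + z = 36*b^2 + b*(9*z + 8) + 2*z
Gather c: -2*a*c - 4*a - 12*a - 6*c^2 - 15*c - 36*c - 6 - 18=-16*a - 6*c^2 + c*(-2*a - 51) - 24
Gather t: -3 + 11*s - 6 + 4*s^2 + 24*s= 4*s^2 + 35*s - 9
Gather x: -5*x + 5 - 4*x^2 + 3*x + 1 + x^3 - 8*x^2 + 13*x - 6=x^3 - 12*x^2 + 11*x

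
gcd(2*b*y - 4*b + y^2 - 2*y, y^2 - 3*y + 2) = y - 2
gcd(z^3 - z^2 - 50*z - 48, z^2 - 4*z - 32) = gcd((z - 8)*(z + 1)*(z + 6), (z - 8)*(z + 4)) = z - 8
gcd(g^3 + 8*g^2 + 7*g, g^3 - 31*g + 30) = 1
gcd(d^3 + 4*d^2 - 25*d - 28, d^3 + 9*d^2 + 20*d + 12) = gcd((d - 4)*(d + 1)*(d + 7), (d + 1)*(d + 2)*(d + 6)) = d + 1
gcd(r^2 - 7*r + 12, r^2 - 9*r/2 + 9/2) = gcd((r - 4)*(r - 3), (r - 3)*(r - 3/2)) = r - 3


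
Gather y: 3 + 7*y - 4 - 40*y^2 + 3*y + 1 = -40*y^2 + 10*y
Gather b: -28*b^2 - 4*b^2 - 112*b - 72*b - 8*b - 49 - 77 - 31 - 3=-32*b^2 - 192*b - 160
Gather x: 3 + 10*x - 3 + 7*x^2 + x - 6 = 7*x^2 + 11*x - 6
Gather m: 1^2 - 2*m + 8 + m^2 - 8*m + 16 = m^2 - 10*m + 25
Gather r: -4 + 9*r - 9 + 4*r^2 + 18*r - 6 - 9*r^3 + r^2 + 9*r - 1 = -9*r^3 + 5*r^2 + 36*r - 20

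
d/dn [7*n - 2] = 7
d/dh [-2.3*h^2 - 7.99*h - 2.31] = -4.6*h - 7.99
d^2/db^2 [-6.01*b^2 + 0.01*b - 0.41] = -12.0200000000000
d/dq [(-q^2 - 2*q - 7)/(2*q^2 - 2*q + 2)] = 3*(q^2 + 4*q - 3)/(2*(q^4 - 2*q^3 + 3*q^2 - 2*q + 1))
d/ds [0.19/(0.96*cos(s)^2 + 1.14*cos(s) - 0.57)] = (0.3648*cos(s) + 0.2166)*sin(s)/(0.96*cos(s)^2 + 1.14*cos(s) - 0.57)^2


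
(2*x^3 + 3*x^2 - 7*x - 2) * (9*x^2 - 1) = 18*x^5 + 27*x^4 - 65*x^3 - 21*x^2 + 7*x + 2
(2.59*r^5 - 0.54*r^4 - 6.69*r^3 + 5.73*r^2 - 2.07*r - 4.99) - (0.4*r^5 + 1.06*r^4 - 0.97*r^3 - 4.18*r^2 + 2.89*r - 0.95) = 2.19*r^5 - 1.6*r^4 - 5.72*r^3 + 9.91*r^2 - 4.96*r - 4.04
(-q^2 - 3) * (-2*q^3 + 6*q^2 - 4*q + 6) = 2*q^5 - 6*q^4 + 10*q^3 - 24*q^2 + 12*q - 18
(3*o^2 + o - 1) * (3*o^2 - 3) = 9*o^4 + 3*o^3 - 12*o^2 - 3*o + 3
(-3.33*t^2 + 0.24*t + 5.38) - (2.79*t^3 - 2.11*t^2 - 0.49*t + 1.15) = -2.79*t^3 - 1.22*t^2 + 0.73*t + 4.23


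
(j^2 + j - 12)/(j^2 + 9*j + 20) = (j - 3)/(j + 5)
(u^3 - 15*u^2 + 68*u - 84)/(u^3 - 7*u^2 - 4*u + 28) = (u - 6)/(u + 2)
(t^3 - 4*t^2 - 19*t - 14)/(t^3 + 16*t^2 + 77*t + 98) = (t^2 - 6*t - 7)/(t^2 + 14*t + 49)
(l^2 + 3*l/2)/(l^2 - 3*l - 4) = l*(2*l + 3)/(2*(l^2 - 3*l - 4))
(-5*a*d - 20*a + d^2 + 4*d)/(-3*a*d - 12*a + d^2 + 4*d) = (5*a - d)/(3*a - d)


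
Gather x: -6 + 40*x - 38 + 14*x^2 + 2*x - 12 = 14*x^2 + 42*x - 56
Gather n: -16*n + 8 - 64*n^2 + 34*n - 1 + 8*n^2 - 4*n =-56*n^2 + 14*n + 7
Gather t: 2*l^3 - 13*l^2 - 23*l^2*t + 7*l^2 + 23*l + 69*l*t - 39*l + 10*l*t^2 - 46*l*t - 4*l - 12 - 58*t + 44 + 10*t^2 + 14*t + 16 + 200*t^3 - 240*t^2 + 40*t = 2*l^3 - 6*l^2 - 20*l + 200*t^3 + t^2*(10*l - 230) + t*(-23*l^2 + 23*l - 4) + 48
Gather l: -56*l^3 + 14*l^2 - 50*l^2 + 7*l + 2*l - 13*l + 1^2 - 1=-56*l^3 - 36*l^2 - 4*l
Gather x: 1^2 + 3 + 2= 6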